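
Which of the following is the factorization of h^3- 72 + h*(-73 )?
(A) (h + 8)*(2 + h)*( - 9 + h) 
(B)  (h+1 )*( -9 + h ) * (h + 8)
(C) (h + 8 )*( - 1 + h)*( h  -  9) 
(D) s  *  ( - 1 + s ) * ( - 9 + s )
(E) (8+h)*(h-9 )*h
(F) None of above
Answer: B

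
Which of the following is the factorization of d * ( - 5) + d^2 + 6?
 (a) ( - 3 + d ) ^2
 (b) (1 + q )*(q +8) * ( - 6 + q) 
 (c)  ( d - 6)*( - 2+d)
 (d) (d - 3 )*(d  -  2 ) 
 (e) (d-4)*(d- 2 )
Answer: d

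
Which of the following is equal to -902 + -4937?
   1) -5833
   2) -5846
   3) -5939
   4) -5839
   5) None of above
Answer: 4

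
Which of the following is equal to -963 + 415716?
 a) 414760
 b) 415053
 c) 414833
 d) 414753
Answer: d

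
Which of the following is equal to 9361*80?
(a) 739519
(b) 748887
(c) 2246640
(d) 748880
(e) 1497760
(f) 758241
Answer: d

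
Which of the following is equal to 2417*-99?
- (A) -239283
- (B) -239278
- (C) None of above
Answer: A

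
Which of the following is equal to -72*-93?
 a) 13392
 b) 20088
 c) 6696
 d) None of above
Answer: c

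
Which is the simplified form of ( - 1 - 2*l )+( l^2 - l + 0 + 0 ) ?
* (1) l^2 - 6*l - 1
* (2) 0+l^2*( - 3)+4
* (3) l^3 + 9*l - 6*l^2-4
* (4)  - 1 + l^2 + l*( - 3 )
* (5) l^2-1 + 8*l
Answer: 4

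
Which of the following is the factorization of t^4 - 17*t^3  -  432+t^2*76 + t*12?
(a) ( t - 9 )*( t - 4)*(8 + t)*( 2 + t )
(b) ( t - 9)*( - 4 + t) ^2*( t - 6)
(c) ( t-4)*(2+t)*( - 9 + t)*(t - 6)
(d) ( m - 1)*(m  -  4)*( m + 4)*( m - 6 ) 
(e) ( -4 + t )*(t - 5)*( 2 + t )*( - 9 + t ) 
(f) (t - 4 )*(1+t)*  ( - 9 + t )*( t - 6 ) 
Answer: c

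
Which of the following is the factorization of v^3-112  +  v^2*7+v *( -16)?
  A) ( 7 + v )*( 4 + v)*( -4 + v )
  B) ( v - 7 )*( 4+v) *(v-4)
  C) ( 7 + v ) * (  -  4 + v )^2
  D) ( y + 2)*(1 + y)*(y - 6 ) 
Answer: A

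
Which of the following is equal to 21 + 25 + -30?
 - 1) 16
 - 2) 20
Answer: 1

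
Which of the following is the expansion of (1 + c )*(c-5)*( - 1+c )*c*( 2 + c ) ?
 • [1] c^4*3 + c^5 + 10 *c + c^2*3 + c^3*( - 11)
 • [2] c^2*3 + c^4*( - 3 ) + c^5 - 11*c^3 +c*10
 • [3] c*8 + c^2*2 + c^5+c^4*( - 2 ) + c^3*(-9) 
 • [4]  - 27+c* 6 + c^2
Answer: 2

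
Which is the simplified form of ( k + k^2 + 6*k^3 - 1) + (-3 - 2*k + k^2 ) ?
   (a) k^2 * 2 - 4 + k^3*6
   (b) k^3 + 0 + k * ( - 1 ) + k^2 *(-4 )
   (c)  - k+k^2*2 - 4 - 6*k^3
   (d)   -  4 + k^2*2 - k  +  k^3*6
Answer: d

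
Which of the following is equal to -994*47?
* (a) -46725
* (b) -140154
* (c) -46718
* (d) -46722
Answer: c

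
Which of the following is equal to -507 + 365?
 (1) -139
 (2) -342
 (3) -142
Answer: 3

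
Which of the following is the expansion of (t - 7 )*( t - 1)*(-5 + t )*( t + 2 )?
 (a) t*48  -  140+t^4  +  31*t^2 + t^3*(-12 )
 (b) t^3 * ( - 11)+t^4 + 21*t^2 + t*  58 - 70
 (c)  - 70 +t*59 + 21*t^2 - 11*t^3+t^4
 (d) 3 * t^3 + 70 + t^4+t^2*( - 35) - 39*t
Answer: c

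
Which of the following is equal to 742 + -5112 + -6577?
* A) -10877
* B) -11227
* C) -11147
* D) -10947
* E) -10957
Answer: D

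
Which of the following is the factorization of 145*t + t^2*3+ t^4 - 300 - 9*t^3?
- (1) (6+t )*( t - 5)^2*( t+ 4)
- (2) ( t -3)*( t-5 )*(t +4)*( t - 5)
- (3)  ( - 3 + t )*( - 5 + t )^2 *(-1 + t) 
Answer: 2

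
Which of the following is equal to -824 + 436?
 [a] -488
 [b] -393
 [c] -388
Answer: c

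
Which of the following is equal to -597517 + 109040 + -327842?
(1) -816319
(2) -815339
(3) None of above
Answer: 1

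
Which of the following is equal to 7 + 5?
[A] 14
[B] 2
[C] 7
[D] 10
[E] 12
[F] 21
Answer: E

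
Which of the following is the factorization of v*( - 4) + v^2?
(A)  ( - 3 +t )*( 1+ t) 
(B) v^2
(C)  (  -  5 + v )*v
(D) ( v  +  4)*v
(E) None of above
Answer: E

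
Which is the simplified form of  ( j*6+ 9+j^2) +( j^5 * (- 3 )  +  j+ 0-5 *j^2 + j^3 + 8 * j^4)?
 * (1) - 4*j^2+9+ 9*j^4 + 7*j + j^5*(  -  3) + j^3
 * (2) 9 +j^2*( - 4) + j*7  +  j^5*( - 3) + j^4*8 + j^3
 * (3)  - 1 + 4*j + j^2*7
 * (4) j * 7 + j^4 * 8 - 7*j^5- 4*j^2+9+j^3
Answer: 2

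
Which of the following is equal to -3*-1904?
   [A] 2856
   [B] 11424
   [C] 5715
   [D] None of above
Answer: D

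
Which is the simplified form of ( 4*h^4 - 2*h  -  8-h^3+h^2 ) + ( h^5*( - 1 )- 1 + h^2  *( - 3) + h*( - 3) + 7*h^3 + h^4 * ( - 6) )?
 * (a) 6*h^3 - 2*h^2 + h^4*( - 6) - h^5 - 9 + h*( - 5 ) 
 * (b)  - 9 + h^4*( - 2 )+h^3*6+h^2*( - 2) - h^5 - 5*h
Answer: b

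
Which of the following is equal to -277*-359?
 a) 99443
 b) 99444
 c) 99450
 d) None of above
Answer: a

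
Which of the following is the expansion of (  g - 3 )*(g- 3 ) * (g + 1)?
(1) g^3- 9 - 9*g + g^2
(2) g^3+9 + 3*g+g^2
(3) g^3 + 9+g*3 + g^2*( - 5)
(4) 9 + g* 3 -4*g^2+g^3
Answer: 3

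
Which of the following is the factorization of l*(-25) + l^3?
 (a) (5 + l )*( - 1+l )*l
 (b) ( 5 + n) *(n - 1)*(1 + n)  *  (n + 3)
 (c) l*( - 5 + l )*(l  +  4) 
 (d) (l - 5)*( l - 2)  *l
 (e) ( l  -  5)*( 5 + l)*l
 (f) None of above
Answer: e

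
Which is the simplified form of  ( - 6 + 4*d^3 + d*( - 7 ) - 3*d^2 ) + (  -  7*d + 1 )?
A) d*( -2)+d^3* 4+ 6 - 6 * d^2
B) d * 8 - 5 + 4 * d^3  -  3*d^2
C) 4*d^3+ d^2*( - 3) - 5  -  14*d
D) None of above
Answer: C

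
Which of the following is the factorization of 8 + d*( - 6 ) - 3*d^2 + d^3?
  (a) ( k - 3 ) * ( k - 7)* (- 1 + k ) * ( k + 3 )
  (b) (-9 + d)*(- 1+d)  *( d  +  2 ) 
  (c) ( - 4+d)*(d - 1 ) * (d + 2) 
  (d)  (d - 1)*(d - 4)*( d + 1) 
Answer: c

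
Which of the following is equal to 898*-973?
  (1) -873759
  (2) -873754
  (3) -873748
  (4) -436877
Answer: 2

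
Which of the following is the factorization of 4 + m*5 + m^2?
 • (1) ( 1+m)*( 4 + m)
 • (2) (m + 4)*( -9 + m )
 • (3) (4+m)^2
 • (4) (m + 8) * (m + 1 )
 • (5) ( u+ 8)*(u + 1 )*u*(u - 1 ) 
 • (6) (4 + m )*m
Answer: 1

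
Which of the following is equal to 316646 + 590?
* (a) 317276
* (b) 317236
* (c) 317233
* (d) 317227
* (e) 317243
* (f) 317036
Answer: b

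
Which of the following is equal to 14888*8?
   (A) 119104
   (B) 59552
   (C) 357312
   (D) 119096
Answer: A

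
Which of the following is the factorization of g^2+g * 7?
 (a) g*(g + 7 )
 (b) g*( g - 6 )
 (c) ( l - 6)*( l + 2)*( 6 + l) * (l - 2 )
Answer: a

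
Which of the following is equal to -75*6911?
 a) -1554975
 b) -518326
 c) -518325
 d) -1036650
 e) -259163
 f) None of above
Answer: c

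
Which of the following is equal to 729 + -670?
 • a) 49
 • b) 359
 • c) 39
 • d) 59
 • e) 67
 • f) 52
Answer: d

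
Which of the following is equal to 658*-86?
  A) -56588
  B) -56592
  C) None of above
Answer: A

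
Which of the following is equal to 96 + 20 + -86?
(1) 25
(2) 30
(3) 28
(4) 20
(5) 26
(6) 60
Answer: 2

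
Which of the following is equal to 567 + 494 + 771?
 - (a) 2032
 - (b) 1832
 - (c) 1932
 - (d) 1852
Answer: b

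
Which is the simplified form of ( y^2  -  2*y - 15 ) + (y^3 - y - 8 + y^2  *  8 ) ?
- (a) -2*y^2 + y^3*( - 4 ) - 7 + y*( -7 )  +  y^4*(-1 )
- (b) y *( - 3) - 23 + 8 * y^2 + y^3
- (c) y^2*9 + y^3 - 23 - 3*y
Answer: c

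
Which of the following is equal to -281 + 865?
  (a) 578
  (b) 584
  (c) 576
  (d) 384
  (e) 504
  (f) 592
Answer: b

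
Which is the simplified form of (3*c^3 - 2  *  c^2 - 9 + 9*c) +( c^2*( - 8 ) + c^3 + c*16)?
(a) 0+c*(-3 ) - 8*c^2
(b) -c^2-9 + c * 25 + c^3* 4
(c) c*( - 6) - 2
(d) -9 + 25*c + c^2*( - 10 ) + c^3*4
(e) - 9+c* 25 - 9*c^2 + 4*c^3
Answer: d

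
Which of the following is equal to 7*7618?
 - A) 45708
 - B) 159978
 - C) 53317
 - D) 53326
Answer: D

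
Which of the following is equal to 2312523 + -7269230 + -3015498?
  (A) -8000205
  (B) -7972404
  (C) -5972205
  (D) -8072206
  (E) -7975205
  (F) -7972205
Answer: F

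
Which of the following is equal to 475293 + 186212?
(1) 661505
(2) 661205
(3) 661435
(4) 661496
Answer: 1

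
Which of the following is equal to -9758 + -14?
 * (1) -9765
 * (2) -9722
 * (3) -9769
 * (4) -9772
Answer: 4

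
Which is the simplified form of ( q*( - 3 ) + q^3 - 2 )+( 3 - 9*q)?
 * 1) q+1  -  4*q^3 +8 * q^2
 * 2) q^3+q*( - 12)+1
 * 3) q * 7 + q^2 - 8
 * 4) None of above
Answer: 2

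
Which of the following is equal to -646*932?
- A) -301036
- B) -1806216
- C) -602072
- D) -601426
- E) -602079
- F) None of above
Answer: C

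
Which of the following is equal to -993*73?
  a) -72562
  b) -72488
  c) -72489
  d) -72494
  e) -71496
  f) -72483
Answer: c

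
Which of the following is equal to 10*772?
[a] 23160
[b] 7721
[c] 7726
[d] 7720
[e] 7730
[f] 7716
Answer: d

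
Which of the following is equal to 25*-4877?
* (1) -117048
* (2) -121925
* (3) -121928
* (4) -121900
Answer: 2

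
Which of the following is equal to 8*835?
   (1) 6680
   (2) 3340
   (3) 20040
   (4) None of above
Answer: 1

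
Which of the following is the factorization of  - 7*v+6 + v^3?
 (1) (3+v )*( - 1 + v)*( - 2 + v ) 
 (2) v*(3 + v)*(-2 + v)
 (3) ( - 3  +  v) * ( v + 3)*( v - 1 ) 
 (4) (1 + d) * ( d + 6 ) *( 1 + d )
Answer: 1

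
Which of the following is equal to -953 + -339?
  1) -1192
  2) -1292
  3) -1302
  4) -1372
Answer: 2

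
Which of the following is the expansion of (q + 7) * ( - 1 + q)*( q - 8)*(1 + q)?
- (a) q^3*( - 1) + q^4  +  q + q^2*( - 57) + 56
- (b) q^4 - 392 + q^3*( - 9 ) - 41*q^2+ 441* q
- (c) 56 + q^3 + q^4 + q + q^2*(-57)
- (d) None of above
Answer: a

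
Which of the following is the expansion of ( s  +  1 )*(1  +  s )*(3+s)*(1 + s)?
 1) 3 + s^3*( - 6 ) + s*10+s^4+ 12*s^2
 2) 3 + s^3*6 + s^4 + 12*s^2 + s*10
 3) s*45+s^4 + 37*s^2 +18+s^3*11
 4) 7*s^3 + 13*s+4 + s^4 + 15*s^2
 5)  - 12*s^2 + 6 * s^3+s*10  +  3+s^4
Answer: 2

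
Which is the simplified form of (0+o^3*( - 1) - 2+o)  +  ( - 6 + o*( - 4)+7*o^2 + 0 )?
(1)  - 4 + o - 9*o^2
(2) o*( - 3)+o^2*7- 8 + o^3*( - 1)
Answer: 2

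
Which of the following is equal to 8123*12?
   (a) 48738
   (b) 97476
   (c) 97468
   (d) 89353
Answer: b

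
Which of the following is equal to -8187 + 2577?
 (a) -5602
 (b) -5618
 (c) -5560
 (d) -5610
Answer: d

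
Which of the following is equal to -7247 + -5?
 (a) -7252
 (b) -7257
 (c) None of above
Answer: a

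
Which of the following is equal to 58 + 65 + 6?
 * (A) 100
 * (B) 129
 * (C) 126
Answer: B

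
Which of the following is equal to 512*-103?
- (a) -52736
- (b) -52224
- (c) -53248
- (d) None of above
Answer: a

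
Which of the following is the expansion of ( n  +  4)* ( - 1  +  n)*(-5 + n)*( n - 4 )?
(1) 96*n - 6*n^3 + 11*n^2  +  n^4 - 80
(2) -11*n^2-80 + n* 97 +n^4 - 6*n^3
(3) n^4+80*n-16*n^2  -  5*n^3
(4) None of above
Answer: 4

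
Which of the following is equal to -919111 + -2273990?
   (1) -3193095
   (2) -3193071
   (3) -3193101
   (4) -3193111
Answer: 3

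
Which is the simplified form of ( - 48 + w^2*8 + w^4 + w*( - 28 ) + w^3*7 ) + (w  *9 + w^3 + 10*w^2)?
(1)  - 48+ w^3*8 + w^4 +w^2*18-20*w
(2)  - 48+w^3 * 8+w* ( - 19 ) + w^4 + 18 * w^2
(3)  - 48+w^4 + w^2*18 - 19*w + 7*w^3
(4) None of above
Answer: 2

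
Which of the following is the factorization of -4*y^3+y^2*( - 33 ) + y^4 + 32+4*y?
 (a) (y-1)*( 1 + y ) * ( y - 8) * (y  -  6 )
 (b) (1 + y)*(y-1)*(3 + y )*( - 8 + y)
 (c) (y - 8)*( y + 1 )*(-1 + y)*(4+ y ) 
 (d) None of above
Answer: c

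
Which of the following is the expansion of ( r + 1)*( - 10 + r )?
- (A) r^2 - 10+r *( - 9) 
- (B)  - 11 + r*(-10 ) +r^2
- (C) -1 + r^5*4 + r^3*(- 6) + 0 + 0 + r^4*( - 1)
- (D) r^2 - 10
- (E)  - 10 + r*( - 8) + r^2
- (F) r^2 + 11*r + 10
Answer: A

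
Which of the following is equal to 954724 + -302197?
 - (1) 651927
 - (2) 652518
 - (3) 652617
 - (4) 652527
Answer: 4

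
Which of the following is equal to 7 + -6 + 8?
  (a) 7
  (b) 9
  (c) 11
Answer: b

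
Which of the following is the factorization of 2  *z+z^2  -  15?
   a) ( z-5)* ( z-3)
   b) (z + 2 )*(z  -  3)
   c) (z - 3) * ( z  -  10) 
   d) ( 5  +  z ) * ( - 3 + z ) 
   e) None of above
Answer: d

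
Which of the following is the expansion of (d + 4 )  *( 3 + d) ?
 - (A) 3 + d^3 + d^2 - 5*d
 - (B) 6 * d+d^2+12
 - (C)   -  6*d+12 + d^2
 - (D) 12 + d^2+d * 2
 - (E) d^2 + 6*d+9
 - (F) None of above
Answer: F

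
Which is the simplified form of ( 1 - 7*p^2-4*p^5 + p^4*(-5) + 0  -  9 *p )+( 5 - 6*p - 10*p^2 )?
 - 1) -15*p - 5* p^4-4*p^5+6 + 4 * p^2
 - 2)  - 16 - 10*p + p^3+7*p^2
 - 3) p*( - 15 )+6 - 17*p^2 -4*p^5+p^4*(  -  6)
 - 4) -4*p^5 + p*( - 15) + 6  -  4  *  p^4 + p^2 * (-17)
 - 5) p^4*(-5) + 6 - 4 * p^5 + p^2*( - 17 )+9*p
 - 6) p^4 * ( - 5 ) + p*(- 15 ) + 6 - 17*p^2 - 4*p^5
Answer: 6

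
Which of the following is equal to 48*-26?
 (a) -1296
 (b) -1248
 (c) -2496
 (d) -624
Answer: b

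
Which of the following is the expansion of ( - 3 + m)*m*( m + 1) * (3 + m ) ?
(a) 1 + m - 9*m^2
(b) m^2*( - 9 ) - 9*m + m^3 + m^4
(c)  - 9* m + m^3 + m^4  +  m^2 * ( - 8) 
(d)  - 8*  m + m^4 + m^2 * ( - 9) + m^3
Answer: b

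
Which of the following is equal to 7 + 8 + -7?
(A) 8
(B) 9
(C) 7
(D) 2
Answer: A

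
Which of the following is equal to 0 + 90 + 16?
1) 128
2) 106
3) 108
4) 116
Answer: 2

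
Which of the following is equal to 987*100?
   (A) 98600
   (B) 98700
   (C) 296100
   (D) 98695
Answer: B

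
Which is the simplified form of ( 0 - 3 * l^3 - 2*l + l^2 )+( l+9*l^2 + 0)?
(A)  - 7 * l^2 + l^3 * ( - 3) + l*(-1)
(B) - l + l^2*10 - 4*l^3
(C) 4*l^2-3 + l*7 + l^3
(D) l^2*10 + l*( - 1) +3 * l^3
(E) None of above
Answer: E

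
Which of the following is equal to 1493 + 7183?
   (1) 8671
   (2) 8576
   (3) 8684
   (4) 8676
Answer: 4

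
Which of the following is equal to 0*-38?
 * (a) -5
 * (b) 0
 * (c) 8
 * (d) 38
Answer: b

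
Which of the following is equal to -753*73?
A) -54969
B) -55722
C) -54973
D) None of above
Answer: A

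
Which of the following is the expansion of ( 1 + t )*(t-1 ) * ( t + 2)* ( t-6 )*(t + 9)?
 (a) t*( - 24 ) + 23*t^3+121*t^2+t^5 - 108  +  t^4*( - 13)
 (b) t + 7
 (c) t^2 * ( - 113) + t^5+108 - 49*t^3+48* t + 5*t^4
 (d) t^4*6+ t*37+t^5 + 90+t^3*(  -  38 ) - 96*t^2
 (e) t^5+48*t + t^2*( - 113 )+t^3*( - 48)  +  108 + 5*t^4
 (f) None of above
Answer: c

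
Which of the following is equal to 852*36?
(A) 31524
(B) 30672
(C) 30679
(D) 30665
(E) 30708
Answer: B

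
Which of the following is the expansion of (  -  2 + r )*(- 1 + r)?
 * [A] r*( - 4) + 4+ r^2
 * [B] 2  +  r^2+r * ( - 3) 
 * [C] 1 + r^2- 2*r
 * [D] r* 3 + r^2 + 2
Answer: B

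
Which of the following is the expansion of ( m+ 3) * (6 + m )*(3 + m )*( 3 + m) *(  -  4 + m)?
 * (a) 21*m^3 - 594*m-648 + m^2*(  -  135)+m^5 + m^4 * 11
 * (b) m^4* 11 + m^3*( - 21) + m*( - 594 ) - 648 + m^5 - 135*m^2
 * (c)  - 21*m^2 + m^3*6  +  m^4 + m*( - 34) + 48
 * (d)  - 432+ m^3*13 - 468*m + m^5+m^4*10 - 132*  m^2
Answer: a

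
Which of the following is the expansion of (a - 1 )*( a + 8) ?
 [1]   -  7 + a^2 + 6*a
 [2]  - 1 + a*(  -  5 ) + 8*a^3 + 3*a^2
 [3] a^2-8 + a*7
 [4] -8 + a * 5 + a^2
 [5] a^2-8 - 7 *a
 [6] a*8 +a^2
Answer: 3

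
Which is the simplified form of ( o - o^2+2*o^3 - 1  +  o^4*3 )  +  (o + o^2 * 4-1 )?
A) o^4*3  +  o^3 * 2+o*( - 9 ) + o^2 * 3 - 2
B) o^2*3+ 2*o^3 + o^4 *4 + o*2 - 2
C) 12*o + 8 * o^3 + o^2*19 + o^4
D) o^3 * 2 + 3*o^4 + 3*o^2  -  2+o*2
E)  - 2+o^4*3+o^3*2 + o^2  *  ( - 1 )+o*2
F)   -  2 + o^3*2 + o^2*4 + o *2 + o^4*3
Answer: D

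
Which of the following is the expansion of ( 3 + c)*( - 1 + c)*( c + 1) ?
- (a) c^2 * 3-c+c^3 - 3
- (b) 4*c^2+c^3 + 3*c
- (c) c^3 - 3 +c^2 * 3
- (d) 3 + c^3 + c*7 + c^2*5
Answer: a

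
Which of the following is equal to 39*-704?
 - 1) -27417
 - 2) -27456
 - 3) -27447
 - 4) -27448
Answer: 2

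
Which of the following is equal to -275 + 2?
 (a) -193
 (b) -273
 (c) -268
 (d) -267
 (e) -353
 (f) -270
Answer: b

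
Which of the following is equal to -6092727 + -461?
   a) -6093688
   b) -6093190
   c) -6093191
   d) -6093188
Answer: d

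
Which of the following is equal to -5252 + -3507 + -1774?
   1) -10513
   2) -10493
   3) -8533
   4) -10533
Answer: 4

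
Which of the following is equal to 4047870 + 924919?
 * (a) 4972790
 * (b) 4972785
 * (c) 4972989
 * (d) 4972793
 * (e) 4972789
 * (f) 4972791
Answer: e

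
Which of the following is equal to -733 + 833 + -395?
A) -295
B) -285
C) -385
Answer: A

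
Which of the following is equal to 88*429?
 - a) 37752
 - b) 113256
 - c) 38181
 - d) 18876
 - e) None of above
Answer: a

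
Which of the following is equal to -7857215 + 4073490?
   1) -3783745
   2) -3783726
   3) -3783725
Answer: 3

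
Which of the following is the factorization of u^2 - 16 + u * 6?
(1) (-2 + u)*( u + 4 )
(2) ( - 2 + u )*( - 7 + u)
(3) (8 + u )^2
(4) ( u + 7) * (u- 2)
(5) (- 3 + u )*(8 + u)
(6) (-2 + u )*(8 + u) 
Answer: 6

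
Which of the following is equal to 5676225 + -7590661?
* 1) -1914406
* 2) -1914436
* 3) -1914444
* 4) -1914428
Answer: 2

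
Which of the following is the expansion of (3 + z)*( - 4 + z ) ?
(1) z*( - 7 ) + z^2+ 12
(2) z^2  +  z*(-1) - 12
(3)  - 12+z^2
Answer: 2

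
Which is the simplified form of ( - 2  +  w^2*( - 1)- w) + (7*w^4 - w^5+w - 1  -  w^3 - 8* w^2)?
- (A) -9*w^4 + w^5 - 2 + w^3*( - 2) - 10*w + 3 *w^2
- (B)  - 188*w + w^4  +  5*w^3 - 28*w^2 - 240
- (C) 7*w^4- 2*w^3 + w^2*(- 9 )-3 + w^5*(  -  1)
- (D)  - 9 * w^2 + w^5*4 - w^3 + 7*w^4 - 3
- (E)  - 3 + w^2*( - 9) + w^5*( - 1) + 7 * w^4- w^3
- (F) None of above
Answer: E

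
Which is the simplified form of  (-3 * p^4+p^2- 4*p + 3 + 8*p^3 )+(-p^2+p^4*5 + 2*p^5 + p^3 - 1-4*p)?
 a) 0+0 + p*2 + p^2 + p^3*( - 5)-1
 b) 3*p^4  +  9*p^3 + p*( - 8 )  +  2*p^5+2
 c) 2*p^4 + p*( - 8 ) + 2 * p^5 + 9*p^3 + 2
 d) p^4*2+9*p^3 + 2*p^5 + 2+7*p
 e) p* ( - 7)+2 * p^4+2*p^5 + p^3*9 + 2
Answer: c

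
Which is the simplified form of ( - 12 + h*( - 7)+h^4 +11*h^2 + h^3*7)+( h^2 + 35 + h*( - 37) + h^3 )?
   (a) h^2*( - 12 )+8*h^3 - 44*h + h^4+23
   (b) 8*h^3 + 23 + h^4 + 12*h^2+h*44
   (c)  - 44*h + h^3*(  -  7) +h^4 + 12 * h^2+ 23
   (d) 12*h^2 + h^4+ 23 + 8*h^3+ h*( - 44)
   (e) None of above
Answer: d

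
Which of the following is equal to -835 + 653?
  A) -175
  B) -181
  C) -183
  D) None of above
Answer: D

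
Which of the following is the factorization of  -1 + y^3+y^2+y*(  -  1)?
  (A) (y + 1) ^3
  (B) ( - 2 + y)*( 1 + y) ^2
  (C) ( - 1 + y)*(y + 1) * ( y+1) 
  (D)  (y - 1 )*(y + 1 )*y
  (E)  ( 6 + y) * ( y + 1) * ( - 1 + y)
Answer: C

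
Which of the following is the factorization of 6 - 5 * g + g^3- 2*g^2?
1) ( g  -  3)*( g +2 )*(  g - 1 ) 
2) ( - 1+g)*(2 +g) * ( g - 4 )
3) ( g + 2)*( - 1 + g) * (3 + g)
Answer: 1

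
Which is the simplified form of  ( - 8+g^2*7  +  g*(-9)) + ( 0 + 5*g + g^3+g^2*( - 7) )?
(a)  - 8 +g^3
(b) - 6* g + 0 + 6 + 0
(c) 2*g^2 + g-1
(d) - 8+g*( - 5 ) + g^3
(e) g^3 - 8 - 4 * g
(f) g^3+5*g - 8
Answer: e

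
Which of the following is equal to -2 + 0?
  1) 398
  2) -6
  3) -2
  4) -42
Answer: 3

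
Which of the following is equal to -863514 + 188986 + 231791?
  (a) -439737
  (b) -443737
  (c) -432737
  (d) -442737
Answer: d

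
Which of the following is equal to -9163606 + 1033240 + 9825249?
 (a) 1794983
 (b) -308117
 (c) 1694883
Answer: c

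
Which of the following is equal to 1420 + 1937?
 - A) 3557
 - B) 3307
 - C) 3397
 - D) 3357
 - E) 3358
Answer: D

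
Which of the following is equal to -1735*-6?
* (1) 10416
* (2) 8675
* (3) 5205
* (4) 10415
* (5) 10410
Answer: 5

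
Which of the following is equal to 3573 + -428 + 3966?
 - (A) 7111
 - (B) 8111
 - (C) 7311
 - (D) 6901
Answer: A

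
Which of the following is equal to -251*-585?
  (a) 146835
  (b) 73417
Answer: a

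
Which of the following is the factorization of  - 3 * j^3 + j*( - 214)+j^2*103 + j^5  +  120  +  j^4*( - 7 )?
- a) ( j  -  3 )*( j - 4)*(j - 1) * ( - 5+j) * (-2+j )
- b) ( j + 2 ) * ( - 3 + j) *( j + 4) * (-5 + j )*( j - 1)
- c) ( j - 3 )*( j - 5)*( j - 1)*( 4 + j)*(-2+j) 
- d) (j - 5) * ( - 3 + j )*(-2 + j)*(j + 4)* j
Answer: c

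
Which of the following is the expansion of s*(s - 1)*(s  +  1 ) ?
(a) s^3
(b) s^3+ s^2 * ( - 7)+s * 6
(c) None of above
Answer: c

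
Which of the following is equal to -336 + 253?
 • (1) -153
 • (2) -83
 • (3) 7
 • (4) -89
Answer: 2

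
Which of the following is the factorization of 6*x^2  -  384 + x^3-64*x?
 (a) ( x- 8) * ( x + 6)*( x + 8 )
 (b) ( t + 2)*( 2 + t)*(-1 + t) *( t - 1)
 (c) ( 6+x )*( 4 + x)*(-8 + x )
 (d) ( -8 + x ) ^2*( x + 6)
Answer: a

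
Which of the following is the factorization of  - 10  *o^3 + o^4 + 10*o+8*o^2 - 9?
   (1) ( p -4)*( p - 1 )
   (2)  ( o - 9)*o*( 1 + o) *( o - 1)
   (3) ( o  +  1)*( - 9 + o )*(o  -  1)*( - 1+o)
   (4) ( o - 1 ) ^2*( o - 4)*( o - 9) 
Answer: 3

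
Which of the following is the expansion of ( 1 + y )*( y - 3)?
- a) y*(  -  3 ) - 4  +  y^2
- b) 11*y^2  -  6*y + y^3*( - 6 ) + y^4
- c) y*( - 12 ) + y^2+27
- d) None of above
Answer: d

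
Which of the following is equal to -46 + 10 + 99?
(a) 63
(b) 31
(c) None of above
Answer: a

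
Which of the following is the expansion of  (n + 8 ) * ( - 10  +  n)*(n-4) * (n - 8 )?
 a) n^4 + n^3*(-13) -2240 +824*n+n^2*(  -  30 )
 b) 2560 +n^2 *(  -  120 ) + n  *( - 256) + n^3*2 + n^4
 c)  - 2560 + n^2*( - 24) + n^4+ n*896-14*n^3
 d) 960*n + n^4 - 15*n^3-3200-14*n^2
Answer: c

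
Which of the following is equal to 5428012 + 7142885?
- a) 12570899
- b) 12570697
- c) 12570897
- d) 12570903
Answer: c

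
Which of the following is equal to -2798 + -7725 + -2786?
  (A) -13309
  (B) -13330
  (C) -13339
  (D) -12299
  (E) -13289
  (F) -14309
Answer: A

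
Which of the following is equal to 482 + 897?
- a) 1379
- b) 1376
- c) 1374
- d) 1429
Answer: a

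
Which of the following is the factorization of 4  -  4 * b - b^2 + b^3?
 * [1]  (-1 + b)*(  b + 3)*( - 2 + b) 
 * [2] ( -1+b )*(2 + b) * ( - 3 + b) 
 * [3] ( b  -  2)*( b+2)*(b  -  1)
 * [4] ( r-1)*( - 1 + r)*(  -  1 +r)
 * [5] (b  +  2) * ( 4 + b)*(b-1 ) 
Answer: 3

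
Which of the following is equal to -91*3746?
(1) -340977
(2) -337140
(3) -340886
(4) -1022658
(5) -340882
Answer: 3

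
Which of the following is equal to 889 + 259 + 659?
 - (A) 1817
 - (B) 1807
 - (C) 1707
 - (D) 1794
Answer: B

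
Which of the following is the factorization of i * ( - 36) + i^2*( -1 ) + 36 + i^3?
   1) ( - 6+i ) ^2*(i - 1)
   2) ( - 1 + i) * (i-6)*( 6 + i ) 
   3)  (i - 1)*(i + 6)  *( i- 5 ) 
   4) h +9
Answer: 2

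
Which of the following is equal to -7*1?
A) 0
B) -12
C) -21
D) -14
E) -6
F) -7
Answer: F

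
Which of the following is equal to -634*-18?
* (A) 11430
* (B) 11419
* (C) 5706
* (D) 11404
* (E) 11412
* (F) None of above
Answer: E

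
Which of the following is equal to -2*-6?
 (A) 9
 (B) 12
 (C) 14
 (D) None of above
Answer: B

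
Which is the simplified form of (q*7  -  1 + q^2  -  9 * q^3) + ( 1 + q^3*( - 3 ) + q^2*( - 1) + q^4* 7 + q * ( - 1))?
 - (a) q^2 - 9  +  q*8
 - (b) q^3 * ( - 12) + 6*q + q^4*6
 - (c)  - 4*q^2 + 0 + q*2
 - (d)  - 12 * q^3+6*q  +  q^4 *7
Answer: d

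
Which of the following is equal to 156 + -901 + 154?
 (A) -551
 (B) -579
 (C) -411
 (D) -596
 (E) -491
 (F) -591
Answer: F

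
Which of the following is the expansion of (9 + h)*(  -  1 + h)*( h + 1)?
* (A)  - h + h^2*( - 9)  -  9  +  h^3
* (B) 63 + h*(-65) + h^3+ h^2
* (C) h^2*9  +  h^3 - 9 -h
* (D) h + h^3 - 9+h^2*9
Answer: C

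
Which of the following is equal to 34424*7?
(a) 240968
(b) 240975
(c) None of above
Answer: a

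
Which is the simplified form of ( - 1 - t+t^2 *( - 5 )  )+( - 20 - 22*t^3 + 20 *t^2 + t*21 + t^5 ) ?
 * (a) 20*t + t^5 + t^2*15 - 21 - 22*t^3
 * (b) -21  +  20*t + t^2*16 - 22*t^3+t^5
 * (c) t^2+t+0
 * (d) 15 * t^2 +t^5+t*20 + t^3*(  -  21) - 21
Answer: a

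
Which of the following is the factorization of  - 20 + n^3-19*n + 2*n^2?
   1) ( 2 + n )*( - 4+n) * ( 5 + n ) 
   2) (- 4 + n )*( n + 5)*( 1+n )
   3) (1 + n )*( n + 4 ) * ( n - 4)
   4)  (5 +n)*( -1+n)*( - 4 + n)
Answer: 2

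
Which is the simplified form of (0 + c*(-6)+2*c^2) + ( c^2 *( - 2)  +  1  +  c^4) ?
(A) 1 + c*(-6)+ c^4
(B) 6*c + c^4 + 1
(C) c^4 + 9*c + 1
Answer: A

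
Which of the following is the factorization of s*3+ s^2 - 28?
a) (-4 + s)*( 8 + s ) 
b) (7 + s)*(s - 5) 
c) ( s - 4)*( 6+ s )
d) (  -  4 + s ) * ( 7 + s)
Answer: d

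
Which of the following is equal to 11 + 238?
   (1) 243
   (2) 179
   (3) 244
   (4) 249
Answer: 4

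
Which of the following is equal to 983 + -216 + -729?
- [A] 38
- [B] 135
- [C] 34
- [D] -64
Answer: A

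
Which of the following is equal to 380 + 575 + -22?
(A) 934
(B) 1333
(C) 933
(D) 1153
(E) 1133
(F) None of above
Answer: C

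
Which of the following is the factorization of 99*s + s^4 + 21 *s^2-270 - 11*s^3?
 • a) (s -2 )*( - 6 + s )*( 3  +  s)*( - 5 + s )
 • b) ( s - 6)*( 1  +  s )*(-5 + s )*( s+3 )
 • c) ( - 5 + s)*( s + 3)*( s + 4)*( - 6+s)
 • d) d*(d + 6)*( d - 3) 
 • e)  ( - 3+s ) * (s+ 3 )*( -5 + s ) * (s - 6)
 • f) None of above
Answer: e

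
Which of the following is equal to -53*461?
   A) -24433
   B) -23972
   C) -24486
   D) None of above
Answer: A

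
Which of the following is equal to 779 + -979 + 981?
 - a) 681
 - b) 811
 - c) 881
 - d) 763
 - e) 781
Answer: e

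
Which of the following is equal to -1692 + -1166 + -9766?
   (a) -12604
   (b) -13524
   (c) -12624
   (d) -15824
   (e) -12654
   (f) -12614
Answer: c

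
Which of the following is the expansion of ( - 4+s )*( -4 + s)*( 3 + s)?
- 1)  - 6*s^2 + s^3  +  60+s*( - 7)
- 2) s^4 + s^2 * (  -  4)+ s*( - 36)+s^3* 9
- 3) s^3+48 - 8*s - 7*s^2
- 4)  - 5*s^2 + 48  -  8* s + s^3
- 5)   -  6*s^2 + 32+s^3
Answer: 4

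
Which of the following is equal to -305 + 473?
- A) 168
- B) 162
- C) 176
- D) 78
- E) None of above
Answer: A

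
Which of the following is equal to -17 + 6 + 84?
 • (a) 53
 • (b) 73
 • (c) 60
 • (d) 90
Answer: b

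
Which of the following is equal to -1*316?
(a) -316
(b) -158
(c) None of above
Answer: a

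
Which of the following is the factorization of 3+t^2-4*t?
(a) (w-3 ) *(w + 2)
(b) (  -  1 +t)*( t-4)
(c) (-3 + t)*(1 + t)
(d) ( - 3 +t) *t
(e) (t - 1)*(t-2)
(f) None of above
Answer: f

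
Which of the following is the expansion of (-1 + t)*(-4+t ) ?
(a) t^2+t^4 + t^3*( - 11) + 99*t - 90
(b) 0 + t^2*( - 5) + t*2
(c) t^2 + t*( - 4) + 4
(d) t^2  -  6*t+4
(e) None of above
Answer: e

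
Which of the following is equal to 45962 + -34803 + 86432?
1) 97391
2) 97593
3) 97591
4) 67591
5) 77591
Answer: 3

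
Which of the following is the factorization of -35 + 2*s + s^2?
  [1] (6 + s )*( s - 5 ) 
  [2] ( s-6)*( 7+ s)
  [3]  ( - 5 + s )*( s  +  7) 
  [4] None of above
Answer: 3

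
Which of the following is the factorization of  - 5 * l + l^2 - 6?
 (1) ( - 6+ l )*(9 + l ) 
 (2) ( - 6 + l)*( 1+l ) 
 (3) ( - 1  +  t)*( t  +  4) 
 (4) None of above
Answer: 2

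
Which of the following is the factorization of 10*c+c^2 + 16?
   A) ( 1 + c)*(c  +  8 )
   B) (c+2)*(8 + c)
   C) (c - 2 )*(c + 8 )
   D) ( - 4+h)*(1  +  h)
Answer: B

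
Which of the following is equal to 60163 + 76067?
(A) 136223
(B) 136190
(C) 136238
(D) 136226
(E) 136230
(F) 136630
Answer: E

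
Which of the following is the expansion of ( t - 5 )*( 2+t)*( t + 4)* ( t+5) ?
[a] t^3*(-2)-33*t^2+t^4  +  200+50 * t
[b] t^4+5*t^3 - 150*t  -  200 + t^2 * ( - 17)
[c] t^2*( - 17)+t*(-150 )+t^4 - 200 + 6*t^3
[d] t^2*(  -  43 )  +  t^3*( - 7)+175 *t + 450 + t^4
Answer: c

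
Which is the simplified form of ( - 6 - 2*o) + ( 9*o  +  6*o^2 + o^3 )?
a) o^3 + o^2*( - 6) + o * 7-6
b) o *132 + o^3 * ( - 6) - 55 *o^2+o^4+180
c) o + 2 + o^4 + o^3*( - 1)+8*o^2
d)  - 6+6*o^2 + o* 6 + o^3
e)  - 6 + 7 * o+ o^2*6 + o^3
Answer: e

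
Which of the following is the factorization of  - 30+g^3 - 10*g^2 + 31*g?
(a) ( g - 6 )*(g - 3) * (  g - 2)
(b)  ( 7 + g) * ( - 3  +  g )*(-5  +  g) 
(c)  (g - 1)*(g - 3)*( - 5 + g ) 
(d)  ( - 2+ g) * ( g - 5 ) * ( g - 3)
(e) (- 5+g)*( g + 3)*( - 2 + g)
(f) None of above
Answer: d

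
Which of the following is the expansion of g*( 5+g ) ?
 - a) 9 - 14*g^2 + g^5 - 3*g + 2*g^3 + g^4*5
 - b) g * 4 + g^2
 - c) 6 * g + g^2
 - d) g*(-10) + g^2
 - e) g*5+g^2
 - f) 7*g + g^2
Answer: e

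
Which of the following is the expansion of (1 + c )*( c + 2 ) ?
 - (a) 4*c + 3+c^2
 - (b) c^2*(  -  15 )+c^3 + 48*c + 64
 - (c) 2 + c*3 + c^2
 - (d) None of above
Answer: c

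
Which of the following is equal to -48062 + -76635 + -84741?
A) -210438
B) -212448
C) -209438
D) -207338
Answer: C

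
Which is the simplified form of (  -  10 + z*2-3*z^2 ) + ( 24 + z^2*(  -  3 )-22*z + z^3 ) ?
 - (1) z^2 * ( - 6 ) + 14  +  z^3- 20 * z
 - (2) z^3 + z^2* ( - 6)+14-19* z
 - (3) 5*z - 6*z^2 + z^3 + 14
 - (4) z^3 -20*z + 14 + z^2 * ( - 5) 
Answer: 1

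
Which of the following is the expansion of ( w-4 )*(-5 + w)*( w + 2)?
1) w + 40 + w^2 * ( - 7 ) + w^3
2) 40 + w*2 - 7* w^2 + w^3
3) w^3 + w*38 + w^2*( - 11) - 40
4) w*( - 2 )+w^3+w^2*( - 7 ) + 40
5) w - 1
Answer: 2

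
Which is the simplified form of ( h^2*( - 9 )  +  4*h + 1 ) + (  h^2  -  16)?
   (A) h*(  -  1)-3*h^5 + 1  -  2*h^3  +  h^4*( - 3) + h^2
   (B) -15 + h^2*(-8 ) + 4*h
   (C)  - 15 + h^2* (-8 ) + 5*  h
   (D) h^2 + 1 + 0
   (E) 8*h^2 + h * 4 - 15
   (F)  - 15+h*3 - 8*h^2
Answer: B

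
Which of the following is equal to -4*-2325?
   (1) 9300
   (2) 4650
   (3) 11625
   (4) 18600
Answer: 1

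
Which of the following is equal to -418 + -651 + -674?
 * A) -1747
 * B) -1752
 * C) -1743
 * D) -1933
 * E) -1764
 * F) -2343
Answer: C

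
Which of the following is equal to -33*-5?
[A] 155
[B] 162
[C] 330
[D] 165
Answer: D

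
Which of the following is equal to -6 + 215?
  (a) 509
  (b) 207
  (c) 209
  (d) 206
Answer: c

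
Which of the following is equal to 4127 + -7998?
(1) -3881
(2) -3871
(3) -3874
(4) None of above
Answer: 2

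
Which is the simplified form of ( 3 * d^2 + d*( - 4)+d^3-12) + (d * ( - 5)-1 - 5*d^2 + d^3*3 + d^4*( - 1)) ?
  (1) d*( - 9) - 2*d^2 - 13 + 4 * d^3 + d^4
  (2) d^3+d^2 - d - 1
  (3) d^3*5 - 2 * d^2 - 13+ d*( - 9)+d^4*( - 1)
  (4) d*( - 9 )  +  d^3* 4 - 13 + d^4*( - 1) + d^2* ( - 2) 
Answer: 4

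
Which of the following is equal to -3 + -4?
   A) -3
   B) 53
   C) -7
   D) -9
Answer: C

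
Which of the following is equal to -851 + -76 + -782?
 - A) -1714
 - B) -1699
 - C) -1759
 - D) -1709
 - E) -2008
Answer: D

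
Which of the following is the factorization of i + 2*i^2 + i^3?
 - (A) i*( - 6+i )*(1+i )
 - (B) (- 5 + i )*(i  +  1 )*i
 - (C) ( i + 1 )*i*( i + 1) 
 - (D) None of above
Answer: C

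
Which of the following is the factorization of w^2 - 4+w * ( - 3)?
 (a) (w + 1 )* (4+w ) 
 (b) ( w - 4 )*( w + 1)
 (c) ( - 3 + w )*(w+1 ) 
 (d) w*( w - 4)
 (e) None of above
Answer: b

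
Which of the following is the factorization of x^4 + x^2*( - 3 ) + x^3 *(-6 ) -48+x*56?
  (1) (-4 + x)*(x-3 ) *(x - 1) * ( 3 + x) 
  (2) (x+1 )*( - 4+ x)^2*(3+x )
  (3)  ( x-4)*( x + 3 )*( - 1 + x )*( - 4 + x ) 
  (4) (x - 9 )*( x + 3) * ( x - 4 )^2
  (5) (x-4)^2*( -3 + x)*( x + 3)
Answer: 3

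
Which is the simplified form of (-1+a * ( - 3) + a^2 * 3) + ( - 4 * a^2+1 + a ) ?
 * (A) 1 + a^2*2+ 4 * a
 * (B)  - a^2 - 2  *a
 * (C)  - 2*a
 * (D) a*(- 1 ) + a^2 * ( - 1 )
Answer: B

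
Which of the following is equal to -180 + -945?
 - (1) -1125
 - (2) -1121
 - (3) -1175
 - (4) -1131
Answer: 1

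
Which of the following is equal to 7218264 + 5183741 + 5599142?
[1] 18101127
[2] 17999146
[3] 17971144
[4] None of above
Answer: 4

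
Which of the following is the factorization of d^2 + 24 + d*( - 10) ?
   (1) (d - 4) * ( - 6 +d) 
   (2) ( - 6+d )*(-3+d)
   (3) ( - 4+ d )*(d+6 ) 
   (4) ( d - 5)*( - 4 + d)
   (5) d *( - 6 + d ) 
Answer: 1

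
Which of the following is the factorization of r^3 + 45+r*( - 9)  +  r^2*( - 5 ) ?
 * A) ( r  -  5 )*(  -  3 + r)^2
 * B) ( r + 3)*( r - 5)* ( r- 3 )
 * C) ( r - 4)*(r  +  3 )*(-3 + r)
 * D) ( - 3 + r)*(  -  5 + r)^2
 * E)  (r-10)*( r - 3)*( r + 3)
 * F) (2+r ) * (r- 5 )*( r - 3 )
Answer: B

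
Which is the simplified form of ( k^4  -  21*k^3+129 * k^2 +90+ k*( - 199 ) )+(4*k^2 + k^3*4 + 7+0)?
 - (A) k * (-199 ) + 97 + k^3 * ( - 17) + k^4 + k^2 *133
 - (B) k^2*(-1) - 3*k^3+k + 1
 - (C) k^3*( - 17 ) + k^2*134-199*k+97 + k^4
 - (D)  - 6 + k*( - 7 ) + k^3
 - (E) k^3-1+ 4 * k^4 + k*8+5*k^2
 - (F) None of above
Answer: A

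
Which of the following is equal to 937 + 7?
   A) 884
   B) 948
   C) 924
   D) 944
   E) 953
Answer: D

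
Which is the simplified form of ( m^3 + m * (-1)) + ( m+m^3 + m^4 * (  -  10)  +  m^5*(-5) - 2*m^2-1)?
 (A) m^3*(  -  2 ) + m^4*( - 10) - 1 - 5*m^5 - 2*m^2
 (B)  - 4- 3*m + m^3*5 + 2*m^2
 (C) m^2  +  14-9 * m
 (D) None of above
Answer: D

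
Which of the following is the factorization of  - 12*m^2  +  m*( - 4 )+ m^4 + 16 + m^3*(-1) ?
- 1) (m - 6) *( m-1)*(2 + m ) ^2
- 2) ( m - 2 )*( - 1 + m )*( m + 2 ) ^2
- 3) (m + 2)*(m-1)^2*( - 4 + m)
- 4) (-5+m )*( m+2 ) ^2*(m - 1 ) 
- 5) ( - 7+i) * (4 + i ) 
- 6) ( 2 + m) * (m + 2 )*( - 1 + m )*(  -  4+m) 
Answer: 6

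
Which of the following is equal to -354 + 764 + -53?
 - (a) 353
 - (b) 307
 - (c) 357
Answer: c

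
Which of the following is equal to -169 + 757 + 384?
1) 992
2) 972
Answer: 2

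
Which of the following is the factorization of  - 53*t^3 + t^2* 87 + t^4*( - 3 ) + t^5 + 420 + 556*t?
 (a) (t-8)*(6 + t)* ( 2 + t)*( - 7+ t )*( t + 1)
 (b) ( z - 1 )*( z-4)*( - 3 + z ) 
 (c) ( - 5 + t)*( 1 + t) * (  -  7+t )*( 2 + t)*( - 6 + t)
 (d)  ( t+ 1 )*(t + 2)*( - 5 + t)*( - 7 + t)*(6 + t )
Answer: d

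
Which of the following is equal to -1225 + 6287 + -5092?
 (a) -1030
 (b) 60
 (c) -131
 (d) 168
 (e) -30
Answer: e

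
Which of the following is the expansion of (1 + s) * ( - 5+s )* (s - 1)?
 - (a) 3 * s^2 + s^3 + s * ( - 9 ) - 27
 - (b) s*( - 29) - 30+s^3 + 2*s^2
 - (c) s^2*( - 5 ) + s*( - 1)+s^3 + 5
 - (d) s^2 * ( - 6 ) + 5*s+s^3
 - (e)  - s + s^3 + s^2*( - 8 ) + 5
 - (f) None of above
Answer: c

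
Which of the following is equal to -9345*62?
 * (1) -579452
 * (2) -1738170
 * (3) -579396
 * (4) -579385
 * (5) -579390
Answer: 5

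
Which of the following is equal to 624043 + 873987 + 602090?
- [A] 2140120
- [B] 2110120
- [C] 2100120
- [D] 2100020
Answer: C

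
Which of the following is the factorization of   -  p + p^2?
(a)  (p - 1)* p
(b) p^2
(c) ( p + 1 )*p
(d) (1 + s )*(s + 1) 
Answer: a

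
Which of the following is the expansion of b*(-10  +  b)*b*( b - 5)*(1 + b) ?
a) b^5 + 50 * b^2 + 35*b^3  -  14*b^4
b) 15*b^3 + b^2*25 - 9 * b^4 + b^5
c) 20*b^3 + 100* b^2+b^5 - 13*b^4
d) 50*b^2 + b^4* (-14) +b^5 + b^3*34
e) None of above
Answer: a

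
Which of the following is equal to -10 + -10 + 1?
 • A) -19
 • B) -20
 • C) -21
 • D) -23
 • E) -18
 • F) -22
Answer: A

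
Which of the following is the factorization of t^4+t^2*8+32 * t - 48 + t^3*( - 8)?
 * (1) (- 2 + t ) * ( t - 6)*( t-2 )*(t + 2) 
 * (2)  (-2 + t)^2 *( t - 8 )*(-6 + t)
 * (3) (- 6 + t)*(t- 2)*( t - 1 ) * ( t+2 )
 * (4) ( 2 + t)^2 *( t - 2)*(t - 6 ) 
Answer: 1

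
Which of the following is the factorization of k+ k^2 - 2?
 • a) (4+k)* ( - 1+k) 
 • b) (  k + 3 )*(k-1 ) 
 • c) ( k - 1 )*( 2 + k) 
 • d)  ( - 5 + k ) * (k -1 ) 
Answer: c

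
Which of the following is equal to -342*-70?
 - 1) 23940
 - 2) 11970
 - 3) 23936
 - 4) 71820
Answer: 1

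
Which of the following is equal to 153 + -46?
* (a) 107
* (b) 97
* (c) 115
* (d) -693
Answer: a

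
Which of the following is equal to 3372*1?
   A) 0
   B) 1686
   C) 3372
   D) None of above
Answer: C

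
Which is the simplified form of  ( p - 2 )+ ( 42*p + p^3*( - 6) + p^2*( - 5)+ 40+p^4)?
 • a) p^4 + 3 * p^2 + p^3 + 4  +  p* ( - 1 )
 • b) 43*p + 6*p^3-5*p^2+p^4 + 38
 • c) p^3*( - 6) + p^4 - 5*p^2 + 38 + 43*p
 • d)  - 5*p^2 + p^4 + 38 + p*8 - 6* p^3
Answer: c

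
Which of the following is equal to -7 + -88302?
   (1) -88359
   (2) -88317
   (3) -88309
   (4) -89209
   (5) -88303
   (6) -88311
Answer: 3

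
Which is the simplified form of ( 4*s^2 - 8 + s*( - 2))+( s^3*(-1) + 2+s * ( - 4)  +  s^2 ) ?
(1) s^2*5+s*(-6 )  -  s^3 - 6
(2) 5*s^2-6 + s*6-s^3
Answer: 1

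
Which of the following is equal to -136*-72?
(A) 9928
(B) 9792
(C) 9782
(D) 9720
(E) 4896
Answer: B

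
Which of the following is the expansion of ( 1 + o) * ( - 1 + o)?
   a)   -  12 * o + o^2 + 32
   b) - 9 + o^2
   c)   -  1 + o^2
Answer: c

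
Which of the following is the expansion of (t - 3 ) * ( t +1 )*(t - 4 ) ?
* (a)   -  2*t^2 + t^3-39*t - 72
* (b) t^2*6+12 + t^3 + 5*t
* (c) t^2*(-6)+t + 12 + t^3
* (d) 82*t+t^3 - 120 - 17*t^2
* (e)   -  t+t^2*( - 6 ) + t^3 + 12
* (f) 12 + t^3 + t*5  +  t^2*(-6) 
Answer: f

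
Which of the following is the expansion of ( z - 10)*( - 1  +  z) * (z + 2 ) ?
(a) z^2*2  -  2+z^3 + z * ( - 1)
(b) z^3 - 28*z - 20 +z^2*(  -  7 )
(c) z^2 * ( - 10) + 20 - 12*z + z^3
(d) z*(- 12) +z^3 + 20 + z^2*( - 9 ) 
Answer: d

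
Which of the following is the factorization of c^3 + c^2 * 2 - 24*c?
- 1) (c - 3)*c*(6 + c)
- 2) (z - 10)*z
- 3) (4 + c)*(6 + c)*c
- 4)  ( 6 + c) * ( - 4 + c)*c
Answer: 4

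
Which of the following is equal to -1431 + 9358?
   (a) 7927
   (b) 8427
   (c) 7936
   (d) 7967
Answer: a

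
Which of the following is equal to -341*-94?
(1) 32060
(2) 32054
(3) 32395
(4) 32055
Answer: 2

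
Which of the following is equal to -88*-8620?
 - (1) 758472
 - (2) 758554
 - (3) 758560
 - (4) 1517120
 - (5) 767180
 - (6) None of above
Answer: 3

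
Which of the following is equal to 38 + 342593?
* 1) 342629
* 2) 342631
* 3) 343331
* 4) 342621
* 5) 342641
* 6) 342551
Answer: 2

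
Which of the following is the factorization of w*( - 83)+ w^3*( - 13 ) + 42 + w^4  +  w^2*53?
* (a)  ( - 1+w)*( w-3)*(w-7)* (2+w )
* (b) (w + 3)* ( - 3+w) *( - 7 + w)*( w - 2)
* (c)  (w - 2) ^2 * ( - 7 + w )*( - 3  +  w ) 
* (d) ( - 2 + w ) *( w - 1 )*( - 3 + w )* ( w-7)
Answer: d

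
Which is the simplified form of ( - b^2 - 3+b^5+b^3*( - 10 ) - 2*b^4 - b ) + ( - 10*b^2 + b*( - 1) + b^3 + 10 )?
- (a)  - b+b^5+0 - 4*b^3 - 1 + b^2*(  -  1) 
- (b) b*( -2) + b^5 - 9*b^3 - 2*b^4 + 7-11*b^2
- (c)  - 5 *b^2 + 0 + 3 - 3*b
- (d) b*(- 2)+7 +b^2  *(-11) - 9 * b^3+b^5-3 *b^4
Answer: b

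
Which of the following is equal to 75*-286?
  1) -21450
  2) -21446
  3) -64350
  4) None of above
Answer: 1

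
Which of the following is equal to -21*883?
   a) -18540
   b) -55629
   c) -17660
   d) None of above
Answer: d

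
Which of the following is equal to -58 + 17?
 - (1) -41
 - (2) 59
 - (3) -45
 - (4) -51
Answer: 1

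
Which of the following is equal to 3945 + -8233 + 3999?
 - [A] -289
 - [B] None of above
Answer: A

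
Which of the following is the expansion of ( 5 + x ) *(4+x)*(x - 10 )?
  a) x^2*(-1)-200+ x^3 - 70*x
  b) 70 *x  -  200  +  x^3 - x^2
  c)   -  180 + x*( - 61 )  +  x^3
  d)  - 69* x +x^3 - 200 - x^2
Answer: a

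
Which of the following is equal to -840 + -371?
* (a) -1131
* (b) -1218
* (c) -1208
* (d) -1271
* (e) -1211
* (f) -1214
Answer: e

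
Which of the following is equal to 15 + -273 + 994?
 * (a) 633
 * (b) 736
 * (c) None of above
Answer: b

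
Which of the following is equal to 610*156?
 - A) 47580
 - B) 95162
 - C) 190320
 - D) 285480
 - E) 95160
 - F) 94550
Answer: E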